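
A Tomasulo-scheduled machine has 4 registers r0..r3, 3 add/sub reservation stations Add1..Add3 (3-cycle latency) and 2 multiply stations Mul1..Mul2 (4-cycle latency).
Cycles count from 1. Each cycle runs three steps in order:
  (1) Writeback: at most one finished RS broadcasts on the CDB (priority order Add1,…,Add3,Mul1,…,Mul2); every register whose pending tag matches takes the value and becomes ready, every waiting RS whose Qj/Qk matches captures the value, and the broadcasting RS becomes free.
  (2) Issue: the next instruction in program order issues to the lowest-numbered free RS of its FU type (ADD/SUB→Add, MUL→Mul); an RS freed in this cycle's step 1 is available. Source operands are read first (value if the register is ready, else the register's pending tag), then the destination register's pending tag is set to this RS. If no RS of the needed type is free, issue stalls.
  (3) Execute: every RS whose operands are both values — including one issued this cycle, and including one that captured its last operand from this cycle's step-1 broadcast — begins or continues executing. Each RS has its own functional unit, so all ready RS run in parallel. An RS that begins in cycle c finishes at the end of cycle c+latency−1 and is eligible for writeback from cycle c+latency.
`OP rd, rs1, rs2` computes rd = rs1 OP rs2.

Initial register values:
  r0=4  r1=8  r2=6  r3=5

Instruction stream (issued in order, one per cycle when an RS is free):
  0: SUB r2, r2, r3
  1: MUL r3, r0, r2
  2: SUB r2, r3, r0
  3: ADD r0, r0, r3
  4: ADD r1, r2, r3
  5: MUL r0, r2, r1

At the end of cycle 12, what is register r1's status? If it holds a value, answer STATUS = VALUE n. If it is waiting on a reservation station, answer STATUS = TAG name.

STATUS = TAG Add3

cycle 1: issue SUB r2<-Add1 // r0:4,r1:8,r2:Add1,r3:5
cycle 2: issue MUL r3<-Mul1 // r0:4,r1:8,r2:Add1,r3:Mul1
cycle 3: issue SUB r2<-Add2 // r0:4,r1:8,r2:Add2,r3:Mul1
cycle 4: CDB Add1=1; issue ADD r0<-Add1 // r0:Add1,r1:8,r2:Add2,r3:Mul1
cycle 5: issue ADD r1<-Add3 // r0:Add1,r1:Add3,r2:Add2,r3:Mul1
cycle 6: issue MUL r0<-Mul2 // r0:Mul2,r1:Add3,r2:Add2,r3:Mul1
cycle 7: - // r0:Mul2,r1:Add3,r2:Add2,r3:Mul1
cycle 8: CDB Mul1=4 // r0:Mul2,r1:Add3,r2:Add2,r3:4
cycle 9: - // r0:Mul2,r1:Add3,r2:Add2,r3:4
cycle 10: - // r0:Mul2,r1:Add3,r2:Add2,r3:4
cycle 11: CDB Add1=8 // r0:Mul2,r1:Add3,r2:Add2,r3:4
cycle 12: CDB Add2=0 // r0:Mul2,r1:Add3,r2:0,r3:4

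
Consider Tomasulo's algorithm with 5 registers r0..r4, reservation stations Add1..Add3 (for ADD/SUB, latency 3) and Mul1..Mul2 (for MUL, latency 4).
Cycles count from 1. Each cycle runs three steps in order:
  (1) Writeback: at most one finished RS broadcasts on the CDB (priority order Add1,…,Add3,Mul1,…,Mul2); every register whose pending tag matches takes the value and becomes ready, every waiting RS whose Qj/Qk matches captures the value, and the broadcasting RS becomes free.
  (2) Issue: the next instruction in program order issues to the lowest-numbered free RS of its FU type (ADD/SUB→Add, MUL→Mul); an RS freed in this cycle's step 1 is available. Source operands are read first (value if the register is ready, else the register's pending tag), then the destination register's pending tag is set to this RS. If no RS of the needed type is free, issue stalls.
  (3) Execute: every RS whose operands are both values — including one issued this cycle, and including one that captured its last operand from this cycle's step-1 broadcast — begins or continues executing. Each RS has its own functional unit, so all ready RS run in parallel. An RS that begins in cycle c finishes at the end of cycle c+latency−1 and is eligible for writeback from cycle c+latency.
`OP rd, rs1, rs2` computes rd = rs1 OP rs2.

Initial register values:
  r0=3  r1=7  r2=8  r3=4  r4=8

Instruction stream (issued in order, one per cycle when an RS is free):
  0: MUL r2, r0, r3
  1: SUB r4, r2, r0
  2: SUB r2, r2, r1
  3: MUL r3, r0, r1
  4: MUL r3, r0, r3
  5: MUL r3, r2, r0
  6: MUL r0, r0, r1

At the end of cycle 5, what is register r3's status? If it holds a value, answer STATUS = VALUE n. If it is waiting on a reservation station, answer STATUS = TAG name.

c1: issue MUL r2<-Mul1 | r0:3,r1:7,r2:Mul1,r3:4,r4:8
c2: issue SUB r4<-Add1 | r0:3,r1:7,r2:Mul1,r3:4,r4:Add1
c3: issue SUB r2<-Add2 | r0:3,r1:7,r2:Add2,r3:4,r4:Add1
c4: issue MUL r3<-Mul2 | r0:3,r1:7,r2:Add2,r3:Mul2,r4:Add1
c5: CDB Mul1=12; issue MUL r3<-Mul1 | r0:3,r1:7,r2:Add2,r3:Mul1,r4:Add1

STATUS = TAG Mul1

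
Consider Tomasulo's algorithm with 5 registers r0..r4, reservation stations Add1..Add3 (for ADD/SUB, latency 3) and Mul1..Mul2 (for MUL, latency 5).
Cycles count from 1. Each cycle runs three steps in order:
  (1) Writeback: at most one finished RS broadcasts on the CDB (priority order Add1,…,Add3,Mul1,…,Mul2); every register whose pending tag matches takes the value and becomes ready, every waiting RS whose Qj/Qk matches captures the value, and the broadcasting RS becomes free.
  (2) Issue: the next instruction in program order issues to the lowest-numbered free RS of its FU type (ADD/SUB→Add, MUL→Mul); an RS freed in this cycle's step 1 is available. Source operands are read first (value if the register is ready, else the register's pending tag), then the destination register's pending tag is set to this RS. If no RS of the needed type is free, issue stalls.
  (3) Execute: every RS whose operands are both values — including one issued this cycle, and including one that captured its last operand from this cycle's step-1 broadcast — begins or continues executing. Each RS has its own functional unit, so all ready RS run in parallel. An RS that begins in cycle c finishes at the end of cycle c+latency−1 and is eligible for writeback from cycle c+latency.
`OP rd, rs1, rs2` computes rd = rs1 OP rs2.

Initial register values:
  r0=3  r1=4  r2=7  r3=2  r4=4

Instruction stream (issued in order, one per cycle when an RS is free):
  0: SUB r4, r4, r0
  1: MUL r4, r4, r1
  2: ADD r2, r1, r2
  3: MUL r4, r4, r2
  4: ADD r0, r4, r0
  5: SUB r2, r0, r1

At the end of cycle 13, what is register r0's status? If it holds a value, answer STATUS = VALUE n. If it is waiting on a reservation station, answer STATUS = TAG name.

cycle 1: issue SUB r4<-Add1 // r0:3,r1:4,r2:7,r3:2,r4:Add1
cycle 2: issue MUL r4<-Mul1 // r0:3,r1:4,r2:7,r3:2,r4:Mul1
cycle 3: issue ADD r2<-Add2 // r0:3,r1:4,r2:Add2,r3:2,r4:Mul1
cycle 4: CDB Add1=1; issue MUL r4<-Mul2 // r0:3,r1:4,r2:Add2,r3:2,r4:Mul2
cycle 5: issue ADD r0<-Add1 // r0:Add1,r1:4,r2:Add2,r3:2,r4:Mul2
cycle 6: CDB Add2=11; issue SUB r2<-Add2 // r0:Add1,r1:4,r2:Add2,r3:2,r4:Mul2
cycle 7: - // r0:Add1,r1:4,r2:Add2,r3:2,r4:Mul2
cycle 8: - // r0:Add1,r1:4,r2:Add2,r3:2,r4:Mul2
cycle 9: CDB Mul1=4 // r0:Add1,r1:4,r2:Add2,r3:2,r4:Mul2
cycle 10: - // r0:Add1,r1:4,r2:Add2,r3:2,r4:Mul2
cycle 11: - // r0:Add1,r1:4,r2:Add2,r3:2,r4:Mul2
cycle 12: - // r0:Add1,r1:4,r2:Add2,r3:2,r4:Mul2
cycle 13: - // r0:Add1,r1:4,r2:Add2,r3:2,r4:Mul2

STATUS = TAG Add1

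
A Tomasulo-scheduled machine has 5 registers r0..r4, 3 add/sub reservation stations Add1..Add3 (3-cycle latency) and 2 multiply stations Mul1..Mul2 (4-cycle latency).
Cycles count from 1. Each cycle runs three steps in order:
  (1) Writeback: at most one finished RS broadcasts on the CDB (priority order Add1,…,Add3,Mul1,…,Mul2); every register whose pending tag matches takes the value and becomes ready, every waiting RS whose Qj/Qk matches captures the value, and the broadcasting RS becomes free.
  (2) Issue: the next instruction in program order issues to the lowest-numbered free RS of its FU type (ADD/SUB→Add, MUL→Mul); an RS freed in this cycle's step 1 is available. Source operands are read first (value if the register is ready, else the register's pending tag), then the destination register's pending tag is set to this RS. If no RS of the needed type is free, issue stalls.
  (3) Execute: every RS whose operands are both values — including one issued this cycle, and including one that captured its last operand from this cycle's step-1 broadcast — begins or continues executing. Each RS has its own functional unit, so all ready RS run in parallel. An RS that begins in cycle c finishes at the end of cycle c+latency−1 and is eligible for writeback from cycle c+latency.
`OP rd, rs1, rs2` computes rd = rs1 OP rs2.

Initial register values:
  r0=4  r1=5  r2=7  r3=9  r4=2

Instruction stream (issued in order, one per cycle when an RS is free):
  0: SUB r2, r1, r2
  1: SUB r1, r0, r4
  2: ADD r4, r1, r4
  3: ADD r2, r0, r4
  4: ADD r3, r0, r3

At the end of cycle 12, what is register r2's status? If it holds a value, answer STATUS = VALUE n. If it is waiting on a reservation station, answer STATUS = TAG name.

STATUS = VALUE 8

cycle 1: issue SUB r2<-Add1 // r0:4,r1:5,r2:Add1,r3:9,r4:2
cycle 2: issue SUB r1<-Add2 // r0:4,r1:Add2,r2:Add1,r3:9,r4:2
cycle 3: issue ADD r4<-Add3 // r0:4,r1:Add2,r2:Add1,r3:9,r4:Add3
cycle 4: CDB Add1=-2; issue ADD r2<-Add1 // r0:4,r1:Add2,r2:Add1,r3:9,r4:Add3
cycle 5: CDB Add2=2; issue ADD r3<-Add2 // r0:4,r1:2,r2:Add1,r3:Add2,r4:Add3
cycle 6: - // r0:4,r1:2,r2:Add1,r3:Add2,r4:Add3
cycle 7: - // r0:4,r1:2,r2:Add1,r3:Add2,r4:Add3
cycle 8: CDB Add2=13 // r0:4,r1:2,r2:Add1,r3:13,r4:Add3
cycle 9: CDB Add3=4 // r0:4,r1:2,r2:Add1,r3:13,r4:4
cycle 10: - // r0:4,r1:2,r2:Add1,r3:13,r4:4
cycle 11: - // r0:4,r1:2,r2:Add1,r3:13,r4:4
cycle 12: CDB Add1=8 // r0:4,r1:2,r2:8,r3:13,r4:4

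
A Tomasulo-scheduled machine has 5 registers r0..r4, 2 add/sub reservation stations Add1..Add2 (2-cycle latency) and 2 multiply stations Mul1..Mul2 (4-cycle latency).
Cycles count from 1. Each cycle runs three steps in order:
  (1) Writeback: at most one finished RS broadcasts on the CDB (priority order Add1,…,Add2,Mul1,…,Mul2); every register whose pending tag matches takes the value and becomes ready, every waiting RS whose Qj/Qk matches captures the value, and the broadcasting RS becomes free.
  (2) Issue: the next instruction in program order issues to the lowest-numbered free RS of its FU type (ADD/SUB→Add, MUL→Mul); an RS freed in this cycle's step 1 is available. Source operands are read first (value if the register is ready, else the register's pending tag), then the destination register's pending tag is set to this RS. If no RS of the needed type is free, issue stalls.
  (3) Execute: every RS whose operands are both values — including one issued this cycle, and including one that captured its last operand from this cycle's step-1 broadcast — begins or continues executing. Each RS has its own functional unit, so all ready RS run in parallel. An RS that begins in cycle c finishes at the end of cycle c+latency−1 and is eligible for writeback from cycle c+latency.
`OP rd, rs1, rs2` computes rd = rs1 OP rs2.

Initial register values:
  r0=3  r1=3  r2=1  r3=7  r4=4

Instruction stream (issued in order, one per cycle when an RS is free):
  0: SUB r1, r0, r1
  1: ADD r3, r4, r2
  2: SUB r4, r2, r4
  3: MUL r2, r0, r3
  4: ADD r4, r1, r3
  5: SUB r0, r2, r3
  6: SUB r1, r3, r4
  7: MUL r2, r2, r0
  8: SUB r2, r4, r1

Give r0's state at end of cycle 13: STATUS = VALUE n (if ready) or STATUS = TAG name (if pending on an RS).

STATUS = VALUE 10

  c1: issue SUB r1<-Add1  regs: r0:3,r1:Add1,r2:1,r3:7,r4:4
  c2: issue ADD r3<-Add2  regs: r0:3,r1:Add1,r2:1,r3:Add2,r4:4
  c3: CDB Add1=0; issue SUB r4<-Add1  regs: r0:3,r1:0,r2:1,r3:Add2,r4:Add1
  c4: CDB Add2=5; issue MUL r2<-Mul1  regs: r0:3,r1:0,r2:Mul1,r3:5,r4:Add1
  c5: CDB Add1=-3; issue ADD r4<-Add1  regs: r0:3,r1:0,r2:Mul1,r3:5,r4:Add1
  c6: issue SUB r0<-Add2  regs: r0:Add2,r1:0,r2:Mul1,r3:5,r4:Add1
  c7: CDB Add1=5; issue SUB r1<-Add1  regs: r0:Add2,r1:Add1,r2:Mul1,r3:5,r4:5
  c8: CDB Mul1=15; issue MUL r2<-Mul1  regs: r0:Add2,r1:Add1,r2:Mul1,r3:5,r4:5
  c9: CDB Add1=0; issue SUB r2<-Add1  regs: r0:Add2,r1:0,r2:Add1,r3:5,r4:5
  c10: CDB Add2=10  regs: r0:10,r1:0,r2:Add1,r3:5,r4:5
  c11: CDB Add1=5  regs: r0:10,r1:0,r2:5,r3:5,r4:5
  c12: -  regs: r0:10,r1:0,r2:5,r3:5,r4:5
  c13: -  regs: r0:10,r1:0,r2:5,r3:5,r4:5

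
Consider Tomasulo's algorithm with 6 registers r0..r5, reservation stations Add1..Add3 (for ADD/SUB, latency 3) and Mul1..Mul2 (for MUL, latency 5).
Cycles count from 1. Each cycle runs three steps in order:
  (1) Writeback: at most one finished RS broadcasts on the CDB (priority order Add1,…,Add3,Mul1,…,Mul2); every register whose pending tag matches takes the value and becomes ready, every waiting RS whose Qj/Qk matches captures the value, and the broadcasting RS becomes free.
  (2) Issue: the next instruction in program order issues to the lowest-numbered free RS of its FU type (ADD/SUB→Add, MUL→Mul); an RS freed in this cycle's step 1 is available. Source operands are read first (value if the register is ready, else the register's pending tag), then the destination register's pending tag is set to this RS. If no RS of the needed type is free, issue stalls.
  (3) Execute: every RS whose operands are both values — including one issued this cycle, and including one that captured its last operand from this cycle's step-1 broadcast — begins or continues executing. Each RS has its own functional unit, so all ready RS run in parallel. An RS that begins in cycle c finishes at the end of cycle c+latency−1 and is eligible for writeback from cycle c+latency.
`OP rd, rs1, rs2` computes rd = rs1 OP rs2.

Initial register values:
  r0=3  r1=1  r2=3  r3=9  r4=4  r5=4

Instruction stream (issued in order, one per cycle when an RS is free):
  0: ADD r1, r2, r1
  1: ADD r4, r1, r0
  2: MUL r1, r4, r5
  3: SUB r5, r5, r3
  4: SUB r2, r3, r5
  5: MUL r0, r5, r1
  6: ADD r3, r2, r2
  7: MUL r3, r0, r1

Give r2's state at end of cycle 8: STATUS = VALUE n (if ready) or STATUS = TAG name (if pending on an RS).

STATUS = TAG Add3

c1: issue ADD r1<-Add1 | r0:3,r1:Add1,r2:3,r3:9,r4:4,r5:4
c2: issue ADD r4<-Add2 | r0:3,r1:Add1,r2:3,r3:9,r4:Add2,r5:4
c3: issue MUL r1<-Mul1 | r0:3,r1:Mul1,r2:3,r3:9,r4:Add2,r5:4
c4: CDB Add1=4; issue SUB r5<-Add1 | r0:3,r1:Mul1,r2:3,r3:9,r4:Add2,r5:Add1
c5: issue SUB r2<-Add3 | r0:3,r1:Mul1,r2:Add3,r3:9,r4:Add2,r5:Add1
c6: issue MUL r0<-Mul2 | r0:Mul2,r1:Mul1,r2:Add3,r3:9,r4:Add2,r5:Add1
c7: CDB Add1=-5; issue ADD r3<-Add1 | r0:Mul2,r1:Mul1,r2:Add3,r3:Add1,r4:Add2,r5:-5
c8: CDB Add2=7; stall | r0:Mul2,r1:Mul1,r2:Add3,r3:Add1,r4:7,r5:-5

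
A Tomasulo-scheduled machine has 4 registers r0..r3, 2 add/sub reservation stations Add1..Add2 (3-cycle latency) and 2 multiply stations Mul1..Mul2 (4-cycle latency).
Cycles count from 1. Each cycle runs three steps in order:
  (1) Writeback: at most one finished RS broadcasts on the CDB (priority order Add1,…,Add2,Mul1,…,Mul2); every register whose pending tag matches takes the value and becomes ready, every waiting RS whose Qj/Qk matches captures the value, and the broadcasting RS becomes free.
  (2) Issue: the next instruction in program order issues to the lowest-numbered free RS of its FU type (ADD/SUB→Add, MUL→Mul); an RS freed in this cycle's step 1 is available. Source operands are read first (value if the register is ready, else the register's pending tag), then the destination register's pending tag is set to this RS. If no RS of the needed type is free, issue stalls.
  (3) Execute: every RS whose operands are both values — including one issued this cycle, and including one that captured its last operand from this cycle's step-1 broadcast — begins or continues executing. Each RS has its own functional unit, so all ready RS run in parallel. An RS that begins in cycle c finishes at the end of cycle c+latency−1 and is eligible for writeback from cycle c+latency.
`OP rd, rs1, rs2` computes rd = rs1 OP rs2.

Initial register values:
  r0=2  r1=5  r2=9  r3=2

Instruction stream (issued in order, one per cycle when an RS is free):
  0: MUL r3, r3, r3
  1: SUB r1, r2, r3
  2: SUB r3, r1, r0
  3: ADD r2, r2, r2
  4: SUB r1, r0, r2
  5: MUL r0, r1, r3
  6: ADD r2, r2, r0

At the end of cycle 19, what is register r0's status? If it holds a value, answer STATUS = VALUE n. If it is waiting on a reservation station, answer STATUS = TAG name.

cycle 1: issue MUL r3<-Mul1 // r0:2,r1:5,r2:9,r3:Mul1
cycle 2: issue SUB r1<-Add1 // r0:2,r1:Add1,r2:9,r3:Mul1
cycle 3: issue SUB r3<-Add2 // r0:2,r1:Add1,r2:9,r3:Add2
cycle 4: stall // r0:2,r1:Add1,r2:9,r3:Add2
cycle 5: CDB Mul1=4; stall // r0:2,r1:Add1,r2:9,r3:Add2
cycle 6: stall // r0:2,r1:Add1,r2:9,r3:Add2
cycle 7: stall // r0:2,r1:Add1,r2:9,r3:Add2
cycle 8: CDB Add1=5; issue ADD r2<-Add1 // r0:2,r1:5,r2:Add1,r3:Add2
cycle 9: stall // r0:2,r1:5,r2:Add1,r3:Add2
cycle 10: stall // r0:2,r1:5,r2:Add1,r3:Add2
cycle 11: CDB Add1=18; issue SUB r1<-Add1 // r0:2,r1:Add1,r2:18,r3:Add2
cycle 12: CDB Add2=3; issue MUL r0<-Mul1 // r0:Mul1,r1:Add1,r2:18,r3:3
cycle 13: issue ADD r2<-Add2 // r0:Mul1,r1:Add1,r2:Add2,r3:3
cycle 14: CDB Add1=-16 // r0:Mul1,r1:-16,r2:Add2,r3:3
cycle 15: - // r0:Mul1,r1:-16,r2:Add2,r3:3
cycle 16: - // r0:Mul1,r1:-16,r2:Add2,r3:3
cycle 17: - // r0:Mul1,r1:-16,r2:Add2,r3:3
cycle 18: CDB Mul1=-48 // r0:-48,r1:-16,r2:Add2,r3:3
cycle 19: - // r0:-48,r1:-16,r2:Add2,r3:3

STATUS = VALUE -48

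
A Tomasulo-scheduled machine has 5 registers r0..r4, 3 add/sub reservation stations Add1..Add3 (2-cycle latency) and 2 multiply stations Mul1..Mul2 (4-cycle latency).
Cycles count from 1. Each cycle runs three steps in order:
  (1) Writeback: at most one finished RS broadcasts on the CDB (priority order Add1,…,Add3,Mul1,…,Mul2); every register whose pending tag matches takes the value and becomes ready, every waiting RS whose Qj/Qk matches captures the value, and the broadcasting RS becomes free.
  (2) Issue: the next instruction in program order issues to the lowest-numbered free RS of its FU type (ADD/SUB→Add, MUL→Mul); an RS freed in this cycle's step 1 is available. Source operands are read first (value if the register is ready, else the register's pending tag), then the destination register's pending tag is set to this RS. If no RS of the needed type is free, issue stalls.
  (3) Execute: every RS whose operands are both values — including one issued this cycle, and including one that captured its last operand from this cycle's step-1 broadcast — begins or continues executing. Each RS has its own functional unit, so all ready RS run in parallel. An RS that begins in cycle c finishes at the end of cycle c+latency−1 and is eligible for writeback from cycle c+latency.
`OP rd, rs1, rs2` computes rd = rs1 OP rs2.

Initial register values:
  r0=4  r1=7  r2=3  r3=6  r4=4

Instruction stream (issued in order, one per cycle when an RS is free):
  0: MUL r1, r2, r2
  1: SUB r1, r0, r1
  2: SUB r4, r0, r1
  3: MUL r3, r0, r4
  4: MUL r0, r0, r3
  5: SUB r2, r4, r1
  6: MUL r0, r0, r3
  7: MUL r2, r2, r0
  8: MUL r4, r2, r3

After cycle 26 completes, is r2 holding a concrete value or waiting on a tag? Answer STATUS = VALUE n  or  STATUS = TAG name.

STATUS = VALUE 72576

cycle 1: issue MUL r1<-Mul1 // r0:4,r1:Mul1,r2:3,r3:6,r4:4
cycle 2: issue SUB r1<-Add1 // r0:4,r1:Add1,r2:3,r3:6,r4:4
cycle 3: issue SUB r4<-Add2 // r0:4,r1:Add1,r2:3,r3:6,r4:Add2
cycle 4: issue MUL r3<-Mul2 // r0:4,r1:Add1,r2:3,r3:Mul2,r4:Add2
cycle 5: CDB Mul1=9; issue MUL r0<-Mul1 // r0:Mul1,r1:Add1,r2:3,r3:Mul2,r4:Add2
cycle 6: issue SUB r2<-Add3 // r0:Mul1,r1:Add1,r2:Add3,r3:Mul2,r4:Add2
cycle 7: CDB Add1=-5; stall // r0:Mul1,r1:-5,r2:Add3,r3:Mul2,r4:Add2
cycle 8: stall // r0:Mul1,r1:-5,r2:Add3,r3:Mul2,r4:Add2
cycle 9: CDB Add2=9; stall // r0:Mul1,r1:-5,r2:Add3,r3:Mul2,r4:9
cycle 10: stall // r0:Mul1,r1:-5,r2:Add3,r3:Mul2,r4:9
cycle 11: CDB Add3=14; stall // r0:Mul1,r1:-5,r2:14,r3:Mul2,r4:9
cycle 12: stall // r0:Mul1,r1:-5,r2:14,r3:Mul2,r4:9
cycle 13: CDB Mul2=36; issue MUL r0<-Mul2 // r0:Mul2,r1:-5,r2:14,r3:36,r4:9
cycle 14: stall // r0:Mul2,r1:-5,r2:14,r3:36,r4:9
cycle 15: stall // r0:Mul2,r1:-5,r2:14,r3:36,r4:9
cycle 16: stall // r0:Mul2,r1:-5,r2:14,r3:36,r4:9
cycle 17: CDB Mul1=144; issue MUL r2<-Mul1 // r0:Mul2,r1:-5,r2:Mul1,r3:36,r4:9
cycle 18: stall // r0:Mul2,r1:-5,r2:Mul1,r3:36,r4:9
cycle 19: stall // r0:Mul2,r1:-5,r2:Mul1,r3:36,r4:9
cycle 20: stall // r0:Mul2,r1:-5,r2:Mul1,r3:36,r4:9
cycle 21: CDB Mul2=5184; issue MUL r4<-Mul2 // r0:5184,r1:-5,r2:Mul1,r3:36,r4:Mul2
cycle 22: - // r0:5184,r1:-5,r2:Mul1,r3:36,r4:Mul2
cycle 23: - // r0:5184,r1:-5,r2:Mul1,r3:36,r4:Mul2
cycle 24: - // r0:5184,r1:-5,r2:Mul1,r3:36,r4:Mul2
cycle 25: CDB Mul1=72576 // r0:5184,r1:-5,r2:72576,r3:36,r4:Mul2
cycle 26: - // r0:5184,r1:-5,r2:72576,r3:36,r4:Mul2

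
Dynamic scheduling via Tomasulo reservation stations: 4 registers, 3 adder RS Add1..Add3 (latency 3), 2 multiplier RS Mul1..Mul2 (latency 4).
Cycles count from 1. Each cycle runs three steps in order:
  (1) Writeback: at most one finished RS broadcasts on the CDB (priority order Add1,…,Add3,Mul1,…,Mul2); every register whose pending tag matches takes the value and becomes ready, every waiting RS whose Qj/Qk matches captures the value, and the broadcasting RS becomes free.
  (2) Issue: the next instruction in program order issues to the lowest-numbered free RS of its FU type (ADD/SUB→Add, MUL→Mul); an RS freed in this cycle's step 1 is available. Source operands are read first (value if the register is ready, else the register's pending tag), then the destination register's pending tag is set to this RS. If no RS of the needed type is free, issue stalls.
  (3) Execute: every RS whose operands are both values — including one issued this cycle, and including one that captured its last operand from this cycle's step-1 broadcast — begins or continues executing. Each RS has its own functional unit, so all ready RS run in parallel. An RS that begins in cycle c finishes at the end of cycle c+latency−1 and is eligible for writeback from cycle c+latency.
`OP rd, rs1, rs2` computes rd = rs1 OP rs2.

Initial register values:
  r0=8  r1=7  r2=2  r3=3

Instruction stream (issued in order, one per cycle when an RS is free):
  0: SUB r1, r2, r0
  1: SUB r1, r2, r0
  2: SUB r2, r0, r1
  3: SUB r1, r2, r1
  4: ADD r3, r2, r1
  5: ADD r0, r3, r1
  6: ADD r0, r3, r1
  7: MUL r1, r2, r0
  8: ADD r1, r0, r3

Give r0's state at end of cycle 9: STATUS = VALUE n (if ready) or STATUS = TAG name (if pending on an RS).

c1: issue SUB r1<-Add1 | r0:8,r1:Add1,r2:2,r3:3
c2: issue SUB r1<-Add2 | r0:8,r1:Add2,r2:2,r3:3
c3: issue SUB r2<-Add3 | r0:8,r1:Add2,r2:Add3,r3:3
c4: CDB Add1=-6; issue SUB r1<-Add1 | r0:8,r1:Add1,r2:Add3,r3:3
c5: CDB Add2=-6; issue ADD r3<-Add2 | r0:8,r1:Add1,r2:Add3,r3:Add2
c6: stall | r0:8,r1:Add1,r2:Add3,r3:Add2
c7: stall | r0:8,r1:Add1,r2:Add3,r3:Add2
c8: CDB Add3=14; issue ADD r0<-Add3 | r0:Add3,r1:Add1,r2:14,r3:Add2
c9: stall | r0:Add3,r1:Add1,r2:14,r3:Add2

STATUS = TAG Add3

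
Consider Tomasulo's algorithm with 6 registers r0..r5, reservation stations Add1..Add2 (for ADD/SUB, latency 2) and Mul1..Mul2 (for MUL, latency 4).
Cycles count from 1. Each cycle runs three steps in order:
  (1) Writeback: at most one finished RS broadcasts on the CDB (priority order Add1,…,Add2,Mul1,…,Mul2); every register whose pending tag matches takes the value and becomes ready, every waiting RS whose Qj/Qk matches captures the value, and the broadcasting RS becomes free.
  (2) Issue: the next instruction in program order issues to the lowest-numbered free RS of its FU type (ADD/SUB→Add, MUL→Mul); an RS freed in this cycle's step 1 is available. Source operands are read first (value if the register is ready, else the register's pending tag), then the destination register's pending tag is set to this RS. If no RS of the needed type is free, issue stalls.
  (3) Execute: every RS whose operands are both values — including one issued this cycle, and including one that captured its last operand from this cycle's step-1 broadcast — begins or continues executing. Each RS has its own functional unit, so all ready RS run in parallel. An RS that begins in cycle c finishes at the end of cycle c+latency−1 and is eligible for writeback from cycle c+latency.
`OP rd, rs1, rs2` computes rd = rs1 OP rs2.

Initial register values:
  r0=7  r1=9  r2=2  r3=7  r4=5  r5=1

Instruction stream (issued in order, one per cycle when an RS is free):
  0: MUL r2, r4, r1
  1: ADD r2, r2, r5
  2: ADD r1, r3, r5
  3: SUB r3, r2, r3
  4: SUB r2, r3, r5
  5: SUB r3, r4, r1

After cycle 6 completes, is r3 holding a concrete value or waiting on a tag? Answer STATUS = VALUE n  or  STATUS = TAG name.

STATUS = TAG Add2

cycle 1: issue MUL r2<-Mul1 // r0:7,r1:9,r2:Mul1,r3:7,r4:5,r5:1
cycle 2: issue ADD r2<-Add1 // r0:7,r1:9,r2:Add1,r3:7,r4:5,r5:1
cycle 3: issue ADD r1<-Add2 // r0:7,r1:Add2,r2:Add1,r3:7,r4:5,r5:1
cycle 4: stall // r0:7,r1:Add2,r2:Add1,r3:7,r4:5,r5:1
cycle 5: CDB Add2=8; issue SUB r3<-Add2 // r0:7,r1:8,r2:Add1,r3:Add2,r4:5,r5:1
cycle 6: CDB Mul1=45; stall // r0:7,r1:8,r2:Add1,r3:Add2,r4:5,r5:1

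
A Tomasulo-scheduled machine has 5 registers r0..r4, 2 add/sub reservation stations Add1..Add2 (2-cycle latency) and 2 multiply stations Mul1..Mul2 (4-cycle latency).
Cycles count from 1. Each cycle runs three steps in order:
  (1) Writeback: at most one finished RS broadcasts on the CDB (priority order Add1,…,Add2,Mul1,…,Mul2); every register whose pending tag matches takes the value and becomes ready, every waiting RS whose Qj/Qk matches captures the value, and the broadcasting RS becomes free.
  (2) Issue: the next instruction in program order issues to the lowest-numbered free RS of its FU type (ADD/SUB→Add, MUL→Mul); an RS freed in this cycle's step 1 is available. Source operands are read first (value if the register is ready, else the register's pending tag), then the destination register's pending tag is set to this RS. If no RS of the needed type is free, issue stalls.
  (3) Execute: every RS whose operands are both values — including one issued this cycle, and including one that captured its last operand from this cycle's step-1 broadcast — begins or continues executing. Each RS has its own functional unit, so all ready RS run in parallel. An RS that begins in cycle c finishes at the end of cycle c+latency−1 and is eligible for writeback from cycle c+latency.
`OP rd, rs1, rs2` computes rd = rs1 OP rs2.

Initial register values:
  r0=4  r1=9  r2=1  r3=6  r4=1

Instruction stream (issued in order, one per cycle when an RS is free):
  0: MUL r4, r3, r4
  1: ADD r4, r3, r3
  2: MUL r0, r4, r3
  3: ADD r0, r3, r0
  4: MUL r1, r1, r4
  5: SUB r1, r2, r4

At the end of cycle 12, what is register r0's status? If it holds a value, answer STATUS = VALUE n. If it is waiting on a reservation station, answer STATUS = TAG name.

STATUS = VALUE 78

cycle 1: issue MUL r4<-Mul1 // r0:4,r1:9,r2:1,r3:6,r4:Mul1
cycle 2: issue ADD r4<-Add1 // r0:4,r1:9,r2:1,r3:6,r4:Add1
cycle 3: issue MUL r0<-Mul2 // r0:Mul2,r1:9,r2:1,r3:6,r4:Add1
cycle 4: CDB Add1=12; issue ADD r0<-Add1 // r0:Add1,r1:9,r2:1,r3:6,r4:12
cycle 5: CDB Mul1=6; issue MUL r1<-Mul1 // r0:Add1,r1:Mul1,r2:1,r3:6,r4:12
cycle 6: issue SUB r1<-Add2 // r0:Add1,r1:Add2,r2:1,r3:6,r4:12
cycle 7: - // r0:Add1,r1:Add2,r2:1,r3:6,r4:12
cycle 8: CDB Add2=-11 // r0:Add1,r1:-11,r2:1,r3:6,r4:12
cycle 9: CDB Mul1=108 // r0:Add1,r1:-11,r2:1,r3:6,r4:12
cycle 10: CDB Mul2=72 // r0:Add1,r1:-11,r2:1,r3:6,r4:12
cycle 11: - // r0:Add1,r1:-11,r2:1,r3:6,r4:12
cycle 12: CDB Add1=78 // r0:78,r1:-11,r2:1,r3:6,r4:12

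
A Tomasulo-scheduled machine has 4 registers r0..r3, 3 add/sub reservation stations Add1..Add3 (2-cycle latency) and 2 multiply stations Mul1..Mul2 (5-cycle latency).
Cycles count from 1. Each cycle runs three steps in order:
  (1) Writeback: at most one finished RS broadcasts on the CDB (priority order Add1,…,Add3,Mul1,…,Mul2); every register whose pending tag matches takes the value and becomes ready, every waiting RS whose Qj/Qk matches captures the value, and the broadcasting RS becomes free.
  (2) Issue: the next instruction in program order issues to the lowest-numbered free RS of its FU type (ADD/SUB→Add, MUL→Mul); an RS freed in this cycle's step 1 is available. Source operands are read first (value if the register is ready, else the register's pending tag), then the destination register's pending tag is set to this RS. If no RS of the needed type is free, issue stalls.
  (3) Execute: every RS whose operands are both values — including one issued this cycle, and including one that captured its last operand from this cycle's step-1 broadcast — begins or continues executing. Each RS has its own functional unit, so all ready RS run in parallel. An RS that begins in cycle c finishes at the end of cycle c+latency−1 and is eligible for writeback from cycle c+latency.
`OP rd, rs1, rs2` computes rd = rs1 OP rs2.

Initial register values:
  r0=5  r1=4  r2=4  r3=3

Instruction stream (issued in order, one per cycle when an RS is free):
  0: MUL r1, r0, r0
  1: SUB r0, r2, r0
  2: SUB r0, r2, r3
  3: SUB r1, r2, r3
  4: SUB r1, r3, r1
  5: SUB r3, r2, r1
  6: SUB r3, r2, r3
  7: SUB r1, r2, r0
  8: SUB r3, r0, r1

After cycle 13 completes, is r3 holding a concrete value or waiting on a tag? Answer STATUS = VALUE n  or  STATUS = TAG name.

  c1: issue MUL r1<-Mul1  regs: r0:5,r1:Mul1,r2:4,r3:3
  c2: issue SUB r0<-Add1  regs: r0:Add1,r1:Mul1,r2:4,r3:3
  c3: issue SUB r0<-Add2  regs: r0:Add2,r1:Mul1,r2:4,r3:3
  c4: CDB Add1=-1; issue SUB r1<-Add1  regs: r0:Add2,r1:Add1,r2:4,r3:3
  c5: CDB Add2=1; issue SUB r1<-Add2  regs: r0:1,r1:Add2,r2:4,r3:3
  c6: CDB Add1=1; issue SUB r3<-Add1  regs: r0:1,r1:Add2,r2:4,r3:Add1
  c7: CDB Mul1=25; issue SUB r3<-Add3  regs: r0:1,r1:Add2,r2:4,r3:Add3
  c8: CDB Add2=2; issue SUB r1<-Add2  regs: r0:1,r1:Add2,r2:4,r3:Add3
  c9: stall  regs: r0:1,r1:Add2,r2:4,r3:Add3
  c10: CDB Add1=2; issue SUB r3<-Add1  regs: r0:1,r1:Add2,r2:4,r3:Add1
  c11: CDB Add2=3  regs: r0:1,r1:3,r2:4,r3:Add1
  c12: CDB Add3=2  regs: r0:1,r1:3,r2:4,r3:Add1
  c13: CDB Add1=-2  regs: r0:1,r1:3,r2:4,r3:-2

STATUS = VALUE -2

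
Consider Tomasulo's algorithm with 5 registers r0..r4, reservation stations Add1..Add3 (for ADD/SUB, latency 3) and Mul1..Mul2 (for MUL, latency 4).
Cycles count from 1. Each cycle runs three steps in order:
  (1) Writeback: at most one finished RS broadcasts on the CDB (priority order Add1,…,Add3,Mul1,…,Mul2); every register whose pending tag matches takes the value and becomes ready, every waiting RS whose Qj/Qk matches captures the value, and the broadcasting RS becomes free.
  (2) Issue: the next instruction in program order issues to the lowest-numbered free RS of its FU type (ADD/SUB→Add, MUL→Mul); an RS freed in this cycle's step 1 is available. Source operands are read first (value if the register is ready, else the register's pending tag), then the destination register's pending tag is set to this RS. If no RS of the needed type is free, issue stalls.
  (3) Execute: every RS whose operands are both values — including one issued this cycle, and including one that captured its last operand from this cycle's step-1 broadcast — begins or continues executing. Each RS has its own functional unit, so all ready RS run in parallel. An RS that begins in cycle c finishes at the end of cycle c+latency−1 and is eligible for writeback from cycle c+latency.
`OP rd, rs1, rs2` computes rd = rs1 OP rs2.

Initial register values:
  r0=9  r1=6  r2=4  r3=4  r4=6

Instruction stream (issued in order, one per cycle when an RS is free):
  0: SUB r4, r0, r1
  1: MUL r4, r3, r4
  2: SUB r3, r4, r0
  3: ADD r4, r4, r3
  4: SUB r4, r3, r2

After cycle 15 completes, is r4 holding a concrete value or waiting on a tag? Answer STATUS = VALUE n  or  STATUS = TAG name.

cycle 1: issue SUB r4<-Add1 // r0:9,r1:6,r2:4,r3:4,r4:Add1
cycle 2: issue MUL r4<-Mul1 // r0:9,r1:6,r2:4,r3:4,r4:Mul1
cycle 3: issue SUB r3<-Add2 // r0:9,r1:6,r2:4,r3:Add2,r4:Mul1
cycle 4: CDB Add1=3; issue ADD r4<-Add1 // r0:9,r1:6,r2:4,r3:Add2,r4:Add1
cycle 5: issue SUB r4<-Add3 // r0:9,r1:6,r2:4,r3:Add2,r4:Add3
cycle 6: - // r0:9,r1:6,r2:4,r3:Add2,r4:Add3
cycle 7: - // r0:9,r1:6,r2:4,r3:Add2,r4:Add3
cycle 8: CDB Mul1=12 // r0:9,r1:6,r2:4,r3:Add2,r4:Add3
cycle 9: - // r0:9,r1:6,r2:4,r3:Add2,r4:Add3
cycle 10: - // r0:9,r1:6,r2:4,r3:Add2,r4:Add3
cycle 11: CDB Add2=3 // r0:9,r1:6,r2:4,r3:3,r4:Add3
cycle 12: - // r0:9,r1:6,r2:4,r3:3,r4:Add3
cycle 13: - // r0:9,r1:6,r2:4,r3:3,r4:Add3
cycle 14: CDB Add1=15 // r0:9,r1:6,r2:4,r3:3,r4:Add3
cycle 15: CDB Add3=-1 // r0:9,r1:6,r2:4,r3:3,r4:-1

STATUS = VALUE -1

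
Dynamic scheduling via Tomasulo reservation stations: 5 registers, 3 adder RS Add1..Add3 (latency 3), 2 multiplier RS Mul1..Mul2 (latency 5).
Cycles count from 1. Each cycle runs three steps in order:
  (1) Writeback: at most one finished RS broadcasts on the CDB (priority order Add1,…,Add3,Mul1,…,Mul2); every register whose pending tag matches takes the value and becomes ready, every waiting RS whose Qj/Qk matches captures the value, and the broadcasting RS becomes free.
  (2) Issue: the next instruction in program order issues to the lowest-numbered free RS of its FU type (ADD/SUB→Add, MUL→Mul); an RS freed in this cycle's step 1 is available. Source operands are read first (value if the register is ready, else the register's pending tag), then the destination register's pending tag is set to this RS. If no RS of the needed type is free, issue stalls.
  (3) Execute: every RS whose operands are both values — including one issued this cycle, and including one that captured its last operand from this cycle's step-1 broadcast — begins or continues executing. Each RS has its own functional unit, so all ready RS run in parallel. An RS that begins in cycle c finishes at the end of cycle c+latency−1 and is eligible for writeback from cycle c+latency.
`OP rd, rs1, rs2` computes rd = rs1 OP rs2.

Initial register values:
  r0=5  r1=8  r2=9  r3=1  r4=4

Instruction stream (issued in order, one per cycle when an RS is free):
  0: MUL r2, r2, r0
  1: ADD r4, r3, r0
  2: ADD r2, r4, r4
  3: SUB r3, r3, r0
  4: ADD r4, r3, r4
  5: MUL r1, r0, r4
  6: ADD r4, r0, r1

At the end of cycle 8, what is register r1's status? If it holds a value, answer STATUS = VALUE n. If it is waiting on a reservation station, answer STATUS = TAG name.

  c1: issue MUL r2<-Mul1  regs: r0:5,r1:8,r2:Mul1,r3:1,r4:4
  c2: issue ADD r4<-Add1  regs: r0:5,r1:8,r2:Mul1,r3:1,r4:Add1
  c3: issue ADD r2<-Add2  regs: r0:5,r1:8,r2:Add2,r3:1,r4:Add1
  c4: issue SUB r3<-Add3  regs: r0:5,r1:8,r2:Add2,r3:Add3,r4:Add1
  c5: CDB Add1=6; issue ADD r4<-Add1  regs: r0:5,r1:8,r2:Add2,r3:Add3,r4:Add1
  c6: CDB Mul1=45; issue MUL r1<-Mul1  regs: r0:5,r1:Mul1,r2:Add2,r3:Add3,r4:Add1
  c7: CDB Add3=-4; issue ADD r4<-Add3  regs: r0:5,r1:Mul1,r2:Add2,r3:-4,r4:Add3
  c8: CDB Add2=12  regs: r0:5,r1:Mul1,r2:12,r3:-4,r4:Add3

STATUS = TAG Mul1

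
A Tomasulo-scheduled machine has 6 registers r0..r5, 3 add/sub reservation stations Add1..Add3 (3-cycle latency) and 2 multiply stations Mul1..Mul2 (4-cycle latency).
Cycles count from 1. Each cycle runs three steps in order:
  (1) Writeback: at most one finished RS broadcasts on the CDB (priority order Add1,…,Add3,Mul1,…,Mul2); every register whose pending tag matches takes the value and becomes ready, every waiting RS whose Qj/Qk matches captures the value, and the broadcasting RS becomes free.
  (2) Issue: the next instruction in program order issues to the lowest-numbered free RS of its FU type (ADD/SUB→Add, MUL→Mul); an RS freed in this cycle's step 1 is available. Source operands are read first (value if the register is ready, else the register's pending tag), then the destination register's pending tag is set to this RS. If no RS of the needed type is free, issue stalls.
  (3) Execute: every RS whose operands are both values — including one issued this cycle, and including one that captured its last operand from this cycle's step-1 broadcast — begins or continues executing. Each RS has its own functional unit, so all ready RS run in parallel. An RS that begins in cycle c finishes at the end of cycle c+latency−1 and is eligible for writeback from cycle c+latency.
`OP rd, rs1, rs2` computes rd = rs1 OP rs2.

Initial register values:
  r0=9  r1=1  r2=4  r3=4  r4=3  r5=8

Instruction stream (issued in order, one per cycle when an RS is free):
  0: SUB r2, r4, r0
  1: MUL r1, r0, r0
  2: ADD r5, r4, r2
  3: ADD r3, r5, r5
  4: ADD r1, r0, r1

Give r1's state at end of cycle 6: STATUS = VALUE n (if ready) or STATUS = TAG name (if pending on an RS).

STATUS = TAG Add3

c1: issue SUB r2<-Add1 | r0:9,r1:1,r2:Add1,r3:4,r4:3,r5:8
c2: issue MUL r1<-Mul1 | r0:9,r1:Mul1,r2:Add1,r3:4,r4:3,r5:8
c3: issue ADD r5<-Add2 | r0:9,r1:Mul1,r2:Add1,r3:4,r4:3,r5:Add2
c4: CDB Add1=-6; issue ADD r3<-Add1 | r0:9,r1:Mul1,r2:-6,r3:Add1,r4:3,r5:Add2
c5: issue ADD r1<-Add3 | r0:9,r1:Add3,r2:-6,r3:Add1,r4:3,r5:Add2
c6: CDB Mul1=81 | r0:9,r1:Add3,r2:-6,r3:Add1,r4:3,r5:Add2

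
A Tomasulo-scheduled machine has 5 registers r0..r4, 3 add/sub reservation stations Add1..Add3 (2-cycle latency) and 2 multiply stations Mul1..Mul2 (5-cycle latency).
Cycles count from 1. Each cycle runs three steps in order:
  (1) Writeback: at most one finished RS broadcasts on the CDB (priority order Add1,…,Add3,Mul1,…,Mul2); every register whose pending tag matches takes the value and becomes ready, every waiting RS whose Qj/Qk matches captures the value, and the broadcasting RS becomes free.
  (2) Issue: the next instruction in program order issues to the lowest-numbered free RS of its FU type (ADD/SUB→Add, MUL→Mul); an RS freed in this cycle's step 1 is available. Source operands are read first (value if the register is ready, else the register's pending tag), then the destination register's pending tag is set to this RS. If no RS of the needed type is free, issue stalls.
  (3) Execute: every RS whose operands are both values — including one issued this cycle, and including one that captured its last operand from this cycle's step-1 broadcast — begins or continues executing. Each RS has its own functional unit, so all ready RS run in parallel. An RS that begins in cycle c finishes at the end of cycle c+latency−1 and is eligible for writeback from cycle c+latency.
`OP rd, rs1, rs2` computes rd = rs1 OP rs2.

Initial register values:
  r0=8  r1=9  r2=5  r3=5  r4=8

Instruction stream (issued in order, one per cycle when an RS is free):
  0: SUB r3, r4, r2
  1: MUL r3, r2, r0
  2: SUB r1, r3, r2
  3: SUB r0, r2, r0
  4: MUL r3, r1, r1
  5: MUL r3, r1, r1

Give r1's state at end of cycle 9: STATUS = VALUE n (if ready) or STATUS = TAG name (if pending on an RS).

cycle 1: issue SUB r3<-Add1 // r0:8,r1:9,r2:5,r3:Add1,r4:8
cycle 2: issue MUL r3<-Mul1 // r0:8,r1:9,r2:5,r3:Mul1,r4:8
cycle 3: CDB Add1=3; issue SUB r1<-Add1 // r0:8,r1:Add1,r2:5,r3:Mul1,r4:8
cycle 4: issue SUB r0<-Add2 // r0:Add2,r1:Add1,r2:5,r3:Mul1,r4:8
cycle 5: issue MUL r3<-Mul2 // r0:Add2,r1:Add1,r2:5,r3:Mul2,r4:8
cycle 6: CDB Add2=-3; stall // r0:-3,r1:Add1,r2:5,r3:Mul2,r4:8
cycle 7: CDB Mul1=40; issue MUL r3<-Mul1 // r0:-3,r1:Add1,r2:5,r3:Mul1,r4:8
cycle 8: - // r0:-3,r1:Add1,r2:5,r3:Mul1,r4:8
cycle 9: CDB Add1=35 // r0:-3,r1:35,r2:5,r3:Mul1,r4:8

STATUS = VALUE 35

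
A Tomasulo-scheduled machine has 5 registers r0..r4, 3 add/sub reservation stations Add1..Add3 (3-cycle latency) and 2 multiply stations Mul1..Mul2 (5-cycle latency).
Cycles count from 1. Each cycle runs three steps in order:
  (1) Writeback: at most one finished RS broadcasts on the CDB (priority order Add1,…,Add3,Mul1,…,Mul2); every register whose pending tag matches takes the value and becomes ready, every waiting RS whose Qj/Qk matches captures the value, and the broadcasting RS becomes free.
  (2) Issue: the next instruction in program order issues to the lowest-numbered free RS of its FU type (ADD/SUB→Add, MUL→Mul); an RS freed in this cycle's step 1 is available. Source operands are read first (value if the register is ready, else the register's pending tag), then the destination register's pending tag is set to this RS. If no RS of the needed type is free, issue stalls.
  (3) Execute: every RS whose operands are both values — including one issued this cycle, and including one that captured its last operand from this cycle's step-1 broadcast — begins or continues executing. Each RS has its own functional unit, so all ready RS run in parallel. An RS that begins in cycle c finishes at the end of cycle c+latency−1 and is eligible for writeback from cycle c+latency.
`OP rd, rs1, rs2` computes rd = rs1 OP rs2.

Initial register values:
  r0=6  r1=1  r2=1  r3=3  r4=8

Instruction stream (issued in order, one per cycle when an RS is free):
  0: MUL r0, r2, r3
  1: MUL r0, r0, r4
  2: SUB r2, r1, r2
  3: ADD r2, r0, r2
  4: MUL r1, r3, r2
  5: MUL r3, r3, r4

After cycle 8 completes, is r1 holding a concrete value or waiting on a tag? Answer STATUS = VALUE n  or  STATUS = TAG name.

cycle 1: issue MUL r0<-Mul1 // r0:Mul1,r1:1,r2:1,r3:3,r4:8
cycle 2: issue MUL r0<-Mul2 // r0:Mul2,r1:1,r2:1,r3:3,r4:8
cycle 3: issue SUB r2<-Add1 // r0:Mul2,r1:1,r2:Add1,r3:3,r4:8
cycle 4: issue ADD r2<-Add2 // r0:Mul2,r1:1,r2:Add2,r3:3,r4:8
cycle 5: stall // r0:Mul2,r1:1,r2:Add2,r3:3,r4:8
cycle 6: CDB Add1=0; stall // r0:Mul2,r1:1,r2:Add2,r3:3,r4:8
cycle 7: CDB Mul1=3; issue MUL r1<-Mul1 // r0:Mul2,r1:Mul1,r2:Add2,r3:3,r4:8
cycle 8: stall // r0:Mul2,r1:Mul1,r2:Add2,r3:3,r4:8

STATUS = TAG Mul1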